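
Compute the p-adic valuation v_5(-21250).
v_5(-21250) = 4

v_5(n) is the largest exponent k such that 5^k divides n. Factor out: -21250 = -5^4 · 34. (Sign doesn't affect v_p.) So v_5(-21250) = 4.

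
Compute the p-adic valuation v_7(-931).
v_7(-931) = 2

v_7(n) is the largest exponent k such that 7^k divides n. Factor out: -931 = -7^2 · 19. (Sign doesn't affect v_p.) So v_7(-931) = 2.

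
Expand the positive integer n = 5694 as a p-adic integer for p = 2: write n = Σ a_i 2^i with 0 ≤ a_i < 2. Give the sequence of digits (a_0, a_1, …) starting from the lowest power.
(a_0, a_1, …) = (0, 1, 1, 1, 1, 1, 0, 0, 0, 1, 1, 0, 1)

Repeated division by 2 gives the digits low-to-high: 5694 = 1·2^1 + 1·2^2 + 1·2^3 + 1·2^4 + 1·2^5 + 1·2^9 + 1·2^10 + 1·2^12. Digit sequence: (0, 1, 1, 1, 1, 1, 0, 0, 0, 1, 1, 0, 1).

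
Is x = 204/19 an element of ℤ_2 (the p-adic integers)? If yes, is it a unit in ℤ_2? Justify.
x ∈ ℤ_2 but not a unit; v_2(x) = 2 > 0

ℤ_2 = {x ∈ ℚ_2 : v_2(x) ≥ 0} and ℤ_2^× = {x ∈ ℤ_2 : v_2(x) = 0}. Here v_2(204/19) = v_2(num) − v_2(den) = 2; compare against these criteria.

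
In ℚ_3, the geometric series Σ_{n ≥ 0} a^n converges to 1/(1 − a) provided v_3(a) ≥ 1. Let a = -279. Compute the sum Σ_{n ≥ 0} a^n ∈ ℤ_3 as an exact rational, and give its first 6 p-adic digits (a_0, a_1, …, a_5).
Σ a^n = 1/(1 − a) = 1/280;  first 6 digits = (1, 0, 2, 1, 0, 1)

v_3(a) = 2 ≥ 1, so the series converges in ℤ_3 to 1/(1 − a) = 1/(1 − (-279)) = 1/280. Expand this rational in ℤ_3: compute digits iteratively via d_i = x_i mod 3, x_{i+1} = (x_i − d_i)/3. The first 6 digits are (1, 0, 2, 1, 0, 1).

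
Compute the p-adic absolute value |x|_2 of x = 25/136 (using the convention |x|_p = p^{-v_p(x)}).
|25/136|_2 = 8

Step 1 — compute v_2(x) by factoring powers of 2 out of the numerator and denominator: v_2(25/136) = -3. Step 2 — apply |x|_p = p^{-v_p(x)} = 2^{3} = 8.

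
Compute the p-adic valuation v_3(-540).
v_3(-540) = 3

v_3(n) is the largest exponent k such that 3^k divides n. Factor out: -540 = -3^3 · 20. (Sign doesn't affect v_p.) So v_3(-540) = 3.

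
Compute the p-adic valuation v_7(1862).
v_7(1862) = 2

v_7(n) is the largest exponent k such that 7^k divides n. Factor out: 1862 = 7^2 · 38. (Sign doesn't affect v_p.) So v_7(1862) = 2.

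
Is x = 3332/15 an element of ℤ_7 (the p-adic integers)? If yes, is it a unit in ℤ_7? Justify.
x ∈ ℤ_7 but not a unit; v_7(x) = 2 > 0

ℤ_7 = {x ∈ ℚ_7 : v_7(x) ≥ 0} and ℤ_7^× = {x ∈ ℤ_7 : v_7(x) = 0}. Here v_7(3332/15) = v_7(num) − v_7(den) = 2; compare against these criteria.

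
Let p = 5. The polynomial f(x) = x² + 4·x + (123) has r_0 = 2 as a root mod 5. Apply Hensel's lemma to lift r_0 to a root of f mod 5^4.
r_3 = 482 (mod 625)

Hensel: r_{i+1} = r_i − f(r_i)·(f′(r_i))^{-1} mod 5^{i+2}, f′(x) = 2x + 4. Iterate:
  r_0 = 2 (mod 5)
  r_1 = 7 (mod 25)
  r_2 = 107 (mod 125)
  r_3 = 482 (mod 625)
Final: r = 482 satisfies f(r) ≡ 0 mod 5^4.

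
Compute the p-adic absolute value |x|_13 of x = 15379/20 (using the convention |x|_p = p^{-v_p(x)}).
|15379/20|_13 = 1/2197

Step 1 — compute v_13(x) by factoring powers of 13 out of the numerator and denominator: v_13(15379/20) = 3. Step 2 — apply |x|_p = p^{-v_p(x)} = 13^{-3} = 1/2197.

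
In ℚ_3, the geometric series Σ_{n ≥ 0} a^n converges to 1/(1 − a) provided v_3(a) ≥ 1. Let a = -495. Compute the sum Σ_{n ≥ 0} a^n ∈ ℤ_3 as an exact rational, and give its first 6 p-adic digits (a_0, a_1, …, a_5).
Σ a^n = 1/(1 − a) = 1/496;  first 6 digits = (1, 0, 2, 2, 0, 1)

v_3(a) = 2 ≥ 1, so the series converges in ℤ_3 to 1/(1 − a) = 1/(1 − (-495)) = 1/496. Expand this rational in ℤ_3: compute digits iteratively via d_i = x_i mod 3, x_{i+1} = (x_i − d_i)/3. The first 6 digits are (1, 0, 2, 2, 0, 1).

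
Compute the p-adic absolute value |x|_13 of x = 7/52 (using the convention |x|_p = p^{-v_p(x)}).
|7/52|_13 = 13

Step 1 — compute v_13(x) by factoring powers of 13 out of the numerator and denominator: v_13(7/52) = -1. Step 2 — apply |x|_p = p^{-v_p(x)} = 13^{1} = 13.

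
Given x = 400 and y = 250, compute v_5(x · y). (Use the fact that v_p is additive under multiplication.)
v_5(100000) = 5

v_p(x) = 2 (factor: 400 = 5^2 · 16); v_p(y) = 3 (factor: 250 = 5^3 · 2). Additivity: v_p(xy) = v_p(x) + v_p(y) = 2 + 3 = 5. (Direct check: xy = 100000 = 5^5 · (32).)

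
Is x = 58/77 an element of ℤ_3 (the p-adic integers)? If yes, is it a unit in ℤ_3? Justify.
x ∈ ℤ_3^× (unit); v_3(x) = 0

ℤ_3 = {x ∈ ℚ_3 : v_3(x) ≥ 0} and ℤ_3^× = {x ∈ ℤ_3 : v_3(x) = 0}. Here v_3(58/77) = v_3(num) − v_3(den) = 0; compare against these criteria.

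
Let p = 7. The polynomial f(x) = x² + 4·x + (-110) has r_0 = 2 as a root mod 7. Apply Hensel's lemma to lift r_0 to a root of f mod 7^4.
r_3 = 1815 (mod 2401)

Hensel: r_{i+1} = r_i − f(r_i)·(f′(r_i))^{-1} mod 7^{i+2}, f′(x) = 2x + 4. Iterate:
  r_0 = 2 (mod 7)
  r_1 = 2 (mod 49)
  r_2 = 100 (mod 343)
  r_3 = 1815 (mod 2401)
Final: r = 1815 satisfies f(r) ≡ 0 mod 7^4.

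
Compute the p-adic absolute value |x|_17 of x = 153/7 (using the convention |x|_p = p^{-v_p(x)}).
|153/7|_17 = 1/17

Step 1 — compute v_17(x) by factoring powers of 17 out of the numerator and denominator: v_17(153/7) = 1. Step 2 — apply |x|_p = p^{-v_p(x)} = 17^{-1} = 1/17.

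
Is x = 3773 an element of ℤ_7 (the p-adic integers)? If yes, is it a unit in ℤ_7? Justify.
x ∈ ℤ_7 but not a unit; v_7(x) = 3 > 0

ℤ_7 = {x ∈ ℚ_7 : v_7(x) ≥ 0} and ℤ_7^× = {x ∈ ℤ_7 : v_7(x) = 0}. Here v_7(3773) = v_7(num) − v_7(den) = 3; compare against these criteria.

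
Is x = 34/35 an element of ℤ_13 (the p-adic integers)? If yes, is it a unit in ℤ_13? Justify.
x ∈ ℤ_13^× (unit); v_13(x) = 0

ℤ_13 = {x ∈ ℚ_13 : v_13(x) ≥ 0} and ℤ_13^× = {x ∈ ℤ_13 : v_13(x) = 0}. Here v_13(34/35) = v_13(num) − v_13(den) = 0; compare against these criteria.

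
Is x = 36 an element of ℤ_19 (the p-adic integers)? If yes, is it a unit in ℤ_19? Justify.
x ∈ ℤ_19^× (unit); v_19(x) = 0

ℤ_19 = {x ∈ ℚ_19 : v_19(x) ≥ 0} and ℤ_19^× = {x ∈ ℤ_19 : v_19(x) = 0}. Here v_19(36) = v_19(num) − v_19(den) = 0; compare against these criteria.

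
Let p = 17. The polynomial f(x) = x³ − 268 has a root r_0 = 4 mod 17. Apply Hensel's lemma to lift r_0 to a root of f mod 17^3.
r_2 = 2537 (mod 4913)

Hensel: r_{i+1} = r_i − f(r_i)/f′(r_i) mod 17^{i+2}, where f′(x) = 3x². Iterate:
  r_0 = 4 (mod 17)
  r_1 = 225 (mod 289)
  r_2 = 2537 (mod 4913)
Final: r = 2537 with f(r) ≡ 0 mod 17^3.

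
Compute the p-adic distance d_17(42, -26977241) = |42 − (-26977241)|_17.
d_17(42, -26977241) = 1/1419857

Step 1 — x − y = 42 − (-26977241) = 26977283. Step 2 — v_17(26977283) = 5 (factor: 26977283 = (17^5 · 19); the sign does not affect v_p). Step 3 — |x − y|_17 = 17^{-5} = 1/1419857.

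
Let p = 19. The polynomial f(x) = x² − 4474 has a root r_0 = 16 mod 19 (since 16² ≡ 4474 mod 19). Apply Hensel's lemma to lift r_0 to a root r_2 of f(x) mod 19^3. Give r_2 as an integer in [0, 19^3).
r_2 = 2923 (mod 6859)

Hensel's recurrence: r_{i+1} = r_i − f(r_i)·(f′(r_i))^{-1} mod 19^{i+2}, with f′(x) = 2x. Iterate:
  r_0 = 16 (mod 19)
  r_1 = 35 (mod 361)
  r_2 = 2923 (mod 6859)
Final: r_2 = 2923, and one checks f(r_2) ≡ 0 mod 19^3.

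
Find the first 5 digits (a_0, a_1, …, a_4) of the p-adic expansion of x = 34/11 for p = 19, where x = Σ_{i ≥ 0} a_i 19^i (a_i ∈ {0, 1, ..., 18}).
(a_0, …, a_4) = (10, 10, 15, 13, 1)

v_19(34/11) = 0 (numerator and denominator both coprime to 19), so x ∈ ℤ_19^×. Compute digits iteratively via a_i = x_i mod 19, x_{i+1} = (x_i − a_i)/19, with x_0 = x:
  x_0 = 34/11;  a_0 = 10;  x_1 = (x_0 − 10)/19 = -4/11
  x_1 = -4/11;  a_1 = 10;  x_2 = (x_1 − 10)/19 = -6/11
  x_2 = -6/11;  a_2 = 15;  x_3 = (x_2 − 15)/19 = -9/11
  x_3 = -9/11;  a_3 = 13;  x_4 = (x_3 − 13)/19 = -8/11
  x_4 = -8/11;  a_4 = 1;  x_5 = (x_4 − 1)/19 = -1/11
Digits: (10, 10, 15, 13, 1).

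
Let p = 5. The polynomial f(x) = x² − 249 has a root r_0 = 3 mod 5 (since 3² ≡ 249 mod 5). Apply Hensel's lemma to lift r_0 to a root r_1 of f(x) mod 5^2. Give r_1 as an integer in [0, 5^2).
r_1 = 18 (mod 25)

Hensel's recurrence: r_{i+1} = r_i − f(r_i)·(f′(r_i))^{-1} mod 5^{i+2}, with f′(x) = 2x. Iterate:
  r_0 = 3 (mod 5)
  r_1 = 18 (mod 25)
Final: r_1 = 18, and one checks f(r_1) ≡ 0 mod 5^2.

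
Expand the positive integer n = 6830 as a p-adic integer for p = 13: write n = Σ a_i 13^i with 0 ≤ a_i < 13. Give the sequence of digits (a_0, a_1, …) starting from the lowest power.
(a_0, a_1, …) = (5, 5, 1, 3)

Repeated division by 13 gives the digits low-to-high: 6830 = 5 + 5·13^1 + 1·13^2 + 3·13^3. Digit sequence: (5, 5, 1, 3).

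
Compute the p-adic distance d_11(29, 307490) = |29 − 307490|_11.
d_11(29, 307490) = 1/14641

Step 1 — x − y = 29 − 307490 = -307461. Step 2 — v_11(-307461) = 4 (factor: -307461 = −(11^4 · 21); the sign does not affect v_p). Step 3 — |x − y|_11 = 11^{-4} = 1/14641.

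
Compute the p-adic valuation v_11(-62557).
v_11(-62557) = 3

v_11(n) is the largest exponent k such that 11^k divides n. Factor out: -62557 = -11^3 · 47. (Sign doesn't affect v_p.) So v_11(-62557) = 3.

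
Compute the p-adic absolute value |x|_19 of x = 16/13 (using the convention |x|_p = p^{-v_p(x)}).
|16/13|_19 = 1

Step 1 — compute v_19(x) by factoring powers of 19 out of the numerator and denominator: v_19(16/13) = 0. Step 2 — apply |x|_p = p^{-v_p(x)} = 19^{0} = 1.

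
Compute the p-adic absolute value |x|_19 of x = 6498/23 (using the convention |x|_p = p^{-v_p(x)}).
|6498/23|_19 = 1/361

Step 1 — compute v_19(x) by factoring powers of 19 out of the numerator and denominator: v_19(6498/23) = 2. Step 2 — apply |x|_p = p^{-v_p(x)} = 19^{-2} = 1/361.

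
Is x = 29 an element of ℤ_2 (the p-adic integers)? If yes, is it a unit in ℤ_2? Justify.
x ∈ ℤ_2^× (unit); v_2(x) = 0

ℤ_2 = {x ∈ ℚ_2 : v_2(x) ≥ 0} and ℤ_2^× = {x ∈ ℤ_2 : v_2(x) = 0}. Here v_2(29) = v_2(num) − v_2(den) = 0; compare against these criteria.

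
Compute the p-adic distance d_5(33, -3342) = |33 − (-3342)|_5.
d_5(33, -3342) = 1/125

Step 1 — x − y = 33 − (-3342) = 3375. Step 2 — v_5(3375) = 3 (factor: 3375 = (5^3 · 27); the sign does not affect v_p). Step 3 — |x − y|_5 = 5^{-3} = 1/125.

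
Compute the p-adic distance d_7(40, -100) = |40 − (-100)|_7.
d_7(40, -100) = 1/7

Step 1 — x − y = 40 − (-100) = 140. Step 2 — v_7(140) = 1 (factor: 140 = (7^1 · 20); the sign does not affect v_p). Step 3 — |x − y|_7 = 7^{-1} = 1/7.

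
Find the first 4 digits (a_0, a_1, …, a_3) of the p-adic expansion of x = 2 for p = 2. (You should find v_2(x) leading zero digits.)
(a_0, …, a_3) = (0, 1, 0, 0)

v_2(2) = 1, so a_0 = ... = a_0 = 0. Factor out: x = 2^1 · u with u = 1 a unit in ℤ_2. Expand u iteratively via a_{v+i} = u_i mod 2, u_{i+1} = (u_i − a_{v+i})/2:
  u_0 = 1;  a_1 = 1;  u_1 = (u_0 − 1)/2 = 0
  u_1 = 0;  a_2 = 0;  u_2 = (u_1 − 0)/2 = 0
  u_2 = 0;  a_3 = 0;  u_3 = (u_2 − 0)/2 = 0
Digits: (0, 1, 0, 0).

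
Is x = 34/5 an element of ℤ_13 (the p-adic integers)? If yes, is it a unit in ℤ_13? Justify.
x ∈ ℤ_13^× (unit); v_13(x) = 0

ℤ_13 = {x ∈ ℚ_13 : v_13(x) ≥ 0} and ℤ_13^× = {x ∈ ℤ_13 : v_13(x) = 0}. Here v_13(34/5) = v_13(num) − v_13(den) = 0; compare against these criteria.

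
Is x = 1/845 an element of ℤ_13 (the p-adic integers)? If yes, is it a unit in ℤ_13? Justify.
x ∉ ℤ_13 (v_13(x) = -2 < 0)

ℤ_13 = {x ∈ ℚ_13 : v_13(x) ≥ 0} and ℤ_13^× = {x ∈ ℤ_13 : v_13(x) = 0}. Here v_13(1/845) = v_13(num) − v_13(den) = -2; compare against these criteria.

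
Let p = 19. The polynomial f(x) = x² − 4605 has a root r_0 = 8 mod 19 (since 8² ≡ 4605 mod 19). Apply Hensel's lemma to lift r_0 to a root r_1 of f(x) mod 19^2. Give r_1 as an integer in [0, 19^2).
r_1 = 179 (mod 361)

Hensel's recurrence: r_{i+1} = r_i − f(r_i)·(f′(r_i))^{-1} mod 19^{i+2}, with f′(x) = 2x. Iterate:
  r_0 = 8 (mod 19)
  r_1 = 179 (mod 361)
Final: r_1 = 179, and one checks f(r_1) ≡ 0 mod 19^2.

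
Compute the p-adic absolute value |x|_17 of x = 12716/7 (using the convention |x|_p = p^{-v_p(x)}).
|12716/7|_17 = 1/289

Step 1 — compute v_17(x) by factoring powers of 17 out of the numerator and denominator: v_17(12716/7) = 2. Step 2 — apply |x|_p = p^{-v_p(x)} = 17^{-2} = 1/289.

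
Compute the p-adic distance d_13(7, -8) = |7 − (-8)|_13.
d_13(7, -8) = 1

Step 1 — x − y = 7 − (-8) = 15. Step 2 — v_13(15) = 0 (factor: 15 = (13^0 · 15); the sign does not affect v_p). Step 3 — |x − y|_13 = 13^{0} = 1.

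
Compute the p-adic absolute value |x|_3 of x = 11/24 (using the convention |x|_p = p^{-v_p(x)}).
|11/24|_3 = 3

Step 1 — compute v_3(x) by factoring powers of 3 out of the numerator and denominator: v_3(11/24) = -1. Step 2 — apply |x|_p = p^{-v_p(x)} = 3^{1} = 3.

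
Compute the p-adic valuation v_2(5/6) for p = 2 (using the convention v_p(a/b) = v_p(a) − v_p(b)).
v_2(5/6) = -1

Factor powers of 2 from the numerator and denominator of the reduced fraction: 5 = 2^0 · 5 and 6 = 2^1 · 3. Apply v_p(a/b) = v_p(a) − v_p(b): v_2(5/6) = 0 − 1 = -1.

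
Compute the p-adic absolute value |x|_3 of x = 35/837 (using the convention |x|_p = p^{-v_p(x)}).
|35/837|_3 = 27

Step 1 — compute v_3(x) by factoring powers of 3 out of the numerator and denominator: v_3(35/837) = -3. Step 2 — apply |x|_p = p^{-v_p(x)} = 3^{3} = 27.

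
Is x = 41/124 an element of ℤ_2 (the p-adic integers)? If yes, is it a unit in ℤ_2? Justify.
x ∉ ℤ_2 (v_2(x) = -2 < 0)

ℤ_2 = {x ∈ ℚ_2 : v_2(x) ≥ 0} and ℤ_2^× = {x ∈ ℤ_2 : v_2(x) = 0}. Here v_2(41/124) = v_2(num) − v_2(den) = -2; compare against these criteria.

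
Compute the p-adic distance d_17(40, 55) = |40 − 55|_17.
d_17(40, 55) = 1

Step 1 — x − y = 40 − 55 = -15. Step 2 — v_17(-15) = 0 (factor: -15 = −(17^0 · 15); the sign does not affect v_p). Step 3 — |x − y|_17 = 17^{0} = 1.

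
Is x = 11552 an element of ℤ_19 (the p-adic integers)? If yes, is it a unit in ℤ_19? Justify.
x ∈ ℤ_19 but not a unit; v_19(x) = 2 > 0

ℤ_19 = {x ∈ ℚ_19 : v_19(x) ≥ 0} and ℤ_19^× = {x ∈ ℤ_19 : v_19(x) = 0}. Here v_19(11552) = v_19(num) − v_19(den) = 2; compare against these criteria.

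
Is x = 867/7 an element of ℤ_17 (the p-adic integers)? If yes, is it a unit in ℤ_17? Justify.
x ∈ ℤ_17 but not a unit; v_17(x) = 2 > 0

ℤ_17 = {x ∈ ℚ_17 : v_17(x) ≥ 0} and ℤ_17^× = {x ∈ ℤ_17 : v_17(x) = 0}. Here v_17(867/7) = v_17(num) − v_17(den) = 2; compare against these criteria.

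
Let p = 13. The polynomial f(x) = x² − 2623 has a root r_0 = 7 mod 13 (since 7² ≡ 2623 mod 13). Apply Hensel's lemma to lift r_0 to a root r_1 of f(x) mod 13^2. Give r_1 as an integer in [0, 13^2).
r_1 = 46 (mod 169)

Hensel's recurrence: r_{i+1} = r_i − f(r_i)·(f′(r_i))^{-1} mod 13^{i+2}, with f′(x) = 2x. Iterate:
  r_0 = 7 (mod 13)
  r_1 = 46 (mod 169)
Final: r_1 = 46, and one checks f(r_1) ≡ 0 mod 13^2.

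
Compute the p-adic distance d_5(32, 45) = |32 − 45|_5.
d_5(32, 45) = 1

Step 1 — x − y = 32 − 45 = -13. Step 2 — v_5(-13) = 0 (factor: -13 = −(5^0 · 13); the sign does not affect v_p). Step 3 — |x − y|_5 = 5^{0} = 1.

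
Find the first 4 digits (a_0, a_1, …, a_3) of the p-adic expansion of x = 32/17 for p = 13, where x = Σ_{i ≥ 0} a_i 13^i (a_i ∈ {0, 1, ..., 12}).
(a_0, …, a_3) = (8, 11, 6, 1)

v_13(32/17) = 0 (numerator and denominator both coprime to 13), so x ∈ ℤ_13^×. Compute digits iteratively via a_i = x_i mod 13, x_{i+1} = (x_i − a_i)/13, with x_0 = x:
  x_0 = 32/17;  a_0 = 8;  x_1 = (x_0 − 8)/13 = -8/17
  x_1 = -8/17;  a_1 = 11;  x_2 = (x_1 − 11)/13 = -15/17
  x_2 = -15/17;  a_2 = 6;  x_3 = (x_2 − 6)/13 = -9/17
  x_3 = -9/17;  a_3 = 1;  x_4 = (x_3 − 1)/13 = -2/17
Digits: (8, 11, 6, 1).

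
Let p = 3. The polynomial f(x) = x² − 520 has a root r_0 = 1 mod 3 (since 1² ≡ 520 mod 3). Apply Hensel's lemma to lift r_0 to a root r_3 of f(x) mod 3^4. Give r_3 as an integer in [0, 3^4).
r_3 = 67 (mod 81)

Hensel's recurrence: r_{i+1} = r_i − f(r_i)·(f′(r_i))^{-1} mod 3^{i+2}, with f′(x) = 2x. Iterate:
  r_0 = 1 (mod 3)
  r_1 = 4 (mod 9)
  r_2 = 13 (mod 27)
  r_3 = 67 (mod 81)
Final: r_3 = 67, and one checks f(r_3) ≡ 0 mod 3^4.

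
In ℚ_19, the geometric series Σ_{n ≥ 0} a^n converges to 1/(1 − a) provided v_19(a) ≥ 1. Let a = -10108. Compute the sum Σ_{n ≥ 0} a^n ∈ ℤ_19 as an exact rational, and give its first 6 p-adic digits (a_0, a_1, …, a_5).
Σ a^n = 1/(1 − a) = 1/10109;  first 6 digits = (1, 0, 10, 17, 4, 3)

v_19(a) = 2 ≥ 1, so the series converges in ℤ_19 to 1/(1 − a) = 1/(1 − (-10108)) = 1/10109. Expand this rational in ℤ_19: compute digits iteratively via d_i = x_i mod 19, x_{i+1} = (x_i − d_i)/19. The first 6 digits are (1, 0, 10, 17, 4, 3).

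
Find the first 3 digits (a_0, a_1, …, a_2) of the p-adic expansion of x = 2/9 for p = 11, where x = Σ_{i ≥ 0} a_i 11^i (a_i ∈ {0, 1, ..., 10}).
(a_0, …, a_2) = (10, 4, 2)

v_11(2/9) = 0 (numerator and denominator both coprime to 11), so x ∈ ℤ_11^×. Compute digits iteratively via a_i = x_i mod 11, x_{i+1} = (x_i − a_i)/11, with x_0 = x:
  x_0 = 2/9;  a_0 = 10;  x_1 = (x_0 − 10)/11 = -8/9
  x_1 = -8/9;  a_1 = 4;  x_2 = (x_1 − 4)/11 = -4/9
  x_2 = -4/9;  a_2 = 2;  x_3 = (x_2 − 2)/11 = -2/9
Digits: (10, 4, 2).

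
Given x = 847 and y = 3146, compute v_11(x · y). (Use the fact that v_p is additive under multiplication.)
v_11(2664662) = 4

v_p(x) = 2 (factor: 847 = 11^2 · 7); v_p(y) = 2 (factor: 3146 = 11^2 · 26). Additivity: v_p(xy) = v_p(x) + v_p(y) = 2 + 2 = 4. (Direct check: xy = 2664662 = 11^4 · (182).)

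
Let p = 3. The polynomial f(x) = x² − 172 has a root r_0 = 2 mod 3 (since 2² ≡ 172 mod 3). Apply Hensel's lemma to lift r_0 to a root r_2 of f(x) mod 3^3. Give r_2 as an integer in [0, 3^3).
r_2 = 8 (mod 27)

Hensel's recurrence: r_{i+1} = r_i − f(r_i)·(f′(r_i))^{-1} mod 3^{i+2}, with f′(x) = 2x. Iterate:
  r_0 = 2 (mod 3)
  r_1 = 8 (mod 9)
  r_2 = 8 (mod 27)
Final: r_2 = 8, and one checks f(r_2) ≡ 0 mod 3^3.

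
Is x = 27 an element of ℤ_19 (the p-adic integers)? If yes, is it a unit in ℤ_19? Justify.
x ∈ ℤ_19^× (unit); v_19(x) = 0

ℤ_19 = {x ∈ ℚ_19 : v_19(x) ≥ 0} and ℤ_19^× = {x ∈ ℤ_19 : v_19(x) = 0}. Here v_19(27) = v_19(num) − v_19(den) = 0; compare against these criteria.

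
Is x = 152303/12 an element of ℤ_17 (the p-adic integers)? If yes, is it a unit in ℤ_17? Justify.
x ∈ ℤ_17 but not a unit; v_17(x) = 3 > 0

ℤ_17 = {x ∈ ℚ_17 : v_17(x) ≥ 0} and ℤ_17^× = {x ∈ ℤ_17 : v_17(x) = 0}. Here v_17(152303/12) = v_17(num) − v_17(den) = 3; compare against these criteria.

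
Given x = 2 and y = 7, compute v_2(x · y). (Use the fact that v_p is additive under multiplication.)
v_2(14) = 1

v_p(x) = 1 (factor: 2 = 2^1 · 1); v_p(y) = 0 (factor: 7 = 2^0 · 7). Additivity: v_p(xy) = v_p(x) + v_p(y) = 1 + 0 = 1. (Direct check: xy = 14 = 2^1 · (7).)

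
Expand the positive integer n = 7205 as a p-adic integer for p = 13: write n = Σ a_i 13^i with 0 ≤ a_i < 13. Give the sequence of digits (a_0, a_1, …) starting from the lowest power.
(a_0, a_1, …) = (3, 8, 3, 3)

Repeated division by 13 gives the digits low-to-high: 7205 = 3 + 8·13^1 + 3·13^2 + 3·13^3. Digit sequence: (3, 8, 3, 3).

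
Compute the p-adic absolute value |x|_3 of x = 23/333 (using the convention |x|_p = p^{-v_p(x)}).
|23/333|_3 = 9

Step 1 — compute v_3(x) by factoring powers of 3 out of the numerator and denominator: v_3(23/333) = -2. Step 2 — apply |x|_p = p^{-v_p(x)} = 3^{2} = 9.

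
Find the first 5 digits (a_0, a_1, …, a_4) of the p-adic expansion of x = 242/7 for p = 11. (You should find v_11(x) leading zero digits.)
(a_0, …, a_4) = (0, 0, 5, 9, 7)

v_11(242/7) = 2, so a_0 = ... = a_1 = 0. Factor out: x = 11^2 · u with u = 2/7 a unit in ℤ_11. Expand u iteratively via a_{v+i} = u_i mod 11, u_{i+1} = (u_i − a_{v+i})/11:
  u_0 = 2/7;  a_2 = 5;  u_1 = (u_0 − 5)/11 = -3/7
  u_1 = -3/7;  a_3 = 9;  u_2 = (u_1 − 9)/11 = -6/7
  u_2 = -6/7;  a_4 = 7;  u_3 = (u_2 − 7)/11 = -5/7
Digits: (0, 0, 5, 9, 7).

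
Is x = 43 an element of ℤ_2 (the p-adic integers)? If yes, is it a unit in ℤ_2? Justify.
x ∈ ℤ_2^× (unit); v_2(x) = 0

ℤ_2 = {x ∈ ℚ_2 : v_2(x) ≥ 0} and ℤ_2^× = {x ∈ ℤ_2 : v_2(x) = 0}. Here v_2(43) = v_2(num) − v_2(den) = 0; compare against these criteria.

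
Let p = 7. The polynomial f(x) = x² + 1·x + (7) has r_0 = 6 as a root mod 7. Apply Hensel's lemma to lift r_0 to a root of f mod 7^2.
r_1 = 6 (mod 49)

Hensel: r_{i+1} = r_i − f(r_i)·(f′(r_i))^{-1} mod 7^{i+2}, f′(x) = 2x + 1. Iterate:
  r_0 = 6 (mod 7)
  r_1 = 6 (mod 49)
Final: r = 6 satisfies f(r) ≡ 0 mod 7^2.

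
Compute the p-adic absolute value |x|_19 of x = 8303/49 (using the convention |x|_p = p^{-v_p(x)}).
|8303/49|_19 = 1/361

Step 1 — compute v_19(x) by factoring powers of 19 out of the numerator and denominator: v_19(8303/49) = 2. Step 2 — apply |x|_p = p^{-v_p(x)} = 19^{-2} = 1/361.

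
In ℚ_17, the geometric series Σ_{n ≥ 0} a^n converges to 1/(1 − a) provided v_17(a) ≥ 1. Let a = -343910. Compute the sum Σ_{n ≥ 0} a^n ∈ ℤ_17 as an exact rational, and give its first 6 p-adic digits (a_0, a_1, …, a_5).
Σ a^n = 1/(1 − a) = 1/343911;  first 6 digits = (1, 0, 0, 15, 12, 16)

v_17(a) = 3 ≥ 1, so the series converges in ℤ_17 to 1/(1 − a) = 1/(1 − (-343910)) = 1/343911. Expand this rational in ℤ_17: compute digits iteratively via d_i = x_i mod 17, x_{i+1} = (x_i − d_i)/17. The first 6 digits are (1, 0, 0, 15, 12, 16).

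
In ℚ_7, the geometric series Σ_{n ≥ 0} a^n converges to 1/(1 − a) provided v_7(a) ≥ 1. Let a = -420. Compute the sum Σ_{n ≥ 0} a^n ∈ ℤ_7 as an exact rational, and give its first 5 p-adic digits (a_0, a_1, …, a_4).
Σ a^n = 1/(1 − a) = 1/421;  first 5 digits = (1, 3, 0, 1, 6)

v_7(a) = 1 ≥ 1, so the series converges in ℤ_7 to 1/(1 − a) = 1/(1 − (-420)) = 1/421. Expand this rational in ℤ_7: compute digits iteratively via d_i = x_i mod 7, x_{i+1} = (x_i − d_i)/7. The first 5 digits are (1, 3, 0, 1, 6).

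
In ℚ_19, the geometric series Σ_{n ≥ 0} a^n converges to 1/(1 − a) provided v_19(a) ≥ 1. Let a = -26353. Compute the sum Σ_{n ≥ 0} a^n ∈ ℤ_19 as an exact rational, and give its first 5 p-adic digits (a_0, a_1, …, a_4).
Σ a^n = 1/(1 − a) = 1/26354;  first 5 digits = (1, 0, 3, 15, 8)

v_19(a) = 2 ≥ 1, so the series converges in ℤ_19 to 1/(1 − a) = 1/(1 − (-26353)) = 1/26354. Expand this rational in ℤ_19: compute digits iteratively via d_i = x_i mod 19, x_{i+1} = (x_i − d_i)/19. The first 5 digits are (1, 0, 3, 15, 8).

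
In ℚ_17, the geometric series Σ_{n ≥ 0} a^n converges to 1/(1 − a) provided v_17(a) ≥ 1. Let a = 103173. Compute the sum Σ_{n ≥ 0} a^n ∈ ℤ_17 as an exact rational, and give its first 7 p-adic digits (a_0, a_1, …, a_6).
Σ a^n = 1/(1 − a) = -1/103172;  first 7 digits = (1, 0, 0, 4, 1, 0, 16)

v_17(a) = 3 ≥ 1, so the series converges in ℤ_17 to 1/(1 − a) = 1/(1 − 103173) = -1/103172. Expand this rational in ℤ_17: compute digits iteratively via d_i = x_i mod 17, x_{i+1} = (x_i − d_i)/17. The first 7 digits are (1, 0, 0, 4, 1, 0, 16).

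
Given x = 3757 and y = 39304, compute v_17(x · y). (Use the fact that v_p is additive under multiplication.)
v_17(147665128) = 5

v_p(x) = 2 (factor: 3757 = 17^2 · 13); v_p(y) = 3 (factor: 39304 = 17^3 · 8). Additivity: v_p(xy) = v_p(x) + v_p(y) = 2 + 3 = 5. (Direct check: xy = 147665128 = 17^5 · (104).)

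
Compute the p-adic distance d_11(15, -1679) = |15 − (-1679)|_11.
d_11(15, -1679) = 1/121

Step 1 — x − y = 15 − (-1679) = 1694. Step 2 — v_11(1694) = 2 (factor: 1694 = (11^2 · 14); the sign does not affect v_p). Step 3 — |x − y|_11 = 11^{-2} = 1/121.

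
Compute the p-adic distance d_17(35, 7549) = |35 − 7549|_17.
d_17(35, 7549) = 1/289

Step 1 — x − y = 35 − 7549 = -7514. Step 2 — v_17(-7514) = 2 (factor: -7514 = −(17^2 · 26); the sign does not affect v_p). Step 3 — |x − y|_17 = 17^{-2} = 1/289.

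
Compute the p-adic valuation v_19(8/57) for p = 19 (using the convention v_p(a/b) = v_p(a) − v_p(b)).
v_19(8/57) = -1

Factor powers of 19 from the numerator and denominator of the reduced fraction: 8 = 19^0 · 8 and 57 = 19^1 · 3. Apply v_p(a/b) = v_p(a) − v_p(b): v_19(8/57) = 0 − 1 = -1.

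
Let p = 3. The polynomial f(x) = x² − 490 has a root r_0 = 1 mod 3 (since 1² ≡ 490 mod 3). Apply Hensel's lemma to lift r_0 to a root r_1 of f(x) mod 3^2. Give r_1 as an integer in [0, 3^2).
r_1 = 7 (mod 9)

Hensel's recurrence: r_{i+1} = r_i − f(r_i)·(f′(r_i))^{-1} mod 3^{i+2}, with f′(x) = 2x. Iterate:
  r_0 = 1 (mod 3)
  r_1 = 7 (mod 9)
Final: r_1 = 7, and one checks f(r_1) ≡ 0 mod 3^2.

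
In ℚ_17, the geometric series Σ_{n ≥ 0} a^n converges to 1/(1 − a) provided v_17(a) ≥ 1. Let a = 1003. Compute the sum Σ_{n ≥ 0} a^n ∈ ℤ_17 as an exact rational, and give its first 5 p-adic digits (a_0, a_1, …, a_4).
Σ a^n = 1/(1 − a) = -1/1002;  first 5 digits = (1, 8, 16, 2, 5)

v_17(a) = 1 ≥ 1, so the series converges in ℤ_17 to 1/(1 − a) = 1/(1 − 1003) = -1/1002. Expand this rational in ℤ_17: compute digits iteratively via d_i = x_i mod 17, x_{i+1} = (x_i − d_i)/17. The first 5 digits are (1, 8, 16, 2, 5).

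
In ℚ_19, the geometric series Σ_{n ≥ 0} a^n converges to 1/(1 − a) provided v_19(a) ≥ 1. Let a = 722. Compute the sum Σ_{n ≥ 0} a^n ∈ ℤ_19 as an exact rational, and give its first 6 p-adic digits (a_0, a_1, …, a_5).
Σ a^n = 1/(1 − a) = -1/721;  first 6 digits = (1, 0, 2, 0, 4, 0)

v_19(a) = 2 ≥ 1, so the series converges in ℤ_19 to 1/(1 − a) = 1/(1 − 722) = -1/721. Expand this rational in ℤ_19: compute digits iteratively via d_i = x_i mod 19, x_{i+1} = (x_i − d_i)/19. The first 6 digits are (1, 0, 2, 0, 4, 0).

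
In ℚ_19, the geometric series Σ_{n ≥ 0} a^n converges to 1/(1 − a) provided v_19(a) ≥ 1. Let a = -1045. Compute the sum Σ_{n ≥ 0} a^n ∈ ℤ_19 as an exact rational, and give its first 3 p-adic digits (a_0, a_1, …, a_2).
Σ a^n = 1/(1 − a) = 1/1046;  first 3 digits = (1, 2, 1)

v_19(a) = 1 ≥ 1, so the series converges in ℤ_19 to 1/(1 − a) = 1/(1 − (-1045)) = 1/1046. Expand this rational in ℤ_19: compute digits iteratively via d_i = x_i mod 19, x_{i+1} = (x_i − d_i)/19. The first 3 digits are (1, 2, 1).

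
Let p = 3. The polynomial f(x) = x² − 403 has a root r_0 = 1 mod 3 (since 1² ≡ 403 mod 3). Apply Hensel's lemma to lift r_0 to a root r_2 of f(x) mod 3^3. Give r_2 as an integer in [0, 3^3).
r_2 = 22 (mod 27)

Hensel's recurrence: r_{i+1} = r_i − f(r_i)·(f′(r_i))^{-1} mod 3^{i+2}, with f′(x) = 2x. Iterate:
  r_0 = 1 (mod 3)
  r_1 = 4 (mod 9)
  r_2 = 22 (mod 27)
Final: r_2 = 22, and one checks f(r_2) ≡ 0 mod 3^3.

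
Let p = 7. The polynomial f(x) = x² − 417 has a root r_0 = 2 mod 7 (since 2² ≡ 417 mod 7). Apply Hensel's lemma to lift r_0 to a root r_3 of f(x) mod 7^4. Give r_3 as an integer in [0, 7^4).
r_3 = 436 (mod 2401)

Hensel's recurrence: r_{i+1} = r_i − f(r_i)·(f′(r_i))^{-1} mod 7^{i+2}, with f′(x) = 2x. Iterate:
  r_0 = 2 (mod 7)
  r_1 = 44 (mod 49)
  r_2 = 93 (mod 343)
  r_3 = 436 (mod 2401)
Final: r_3 = 436, and one checks f(r_3) ≡ 0 mod 7^4.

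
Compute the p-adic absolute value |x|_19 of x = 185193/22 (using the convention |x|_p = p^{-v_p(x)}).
|185193/22|_19 = 1/6859

Step 1 — compute v_19(x) by factoring powers of 19 out of the numerator and denominator: v_19(185193/22) = 3. Step 2 — apply |x|_p = p^{-v_p(x)} = 19^{-3} = 1/6859.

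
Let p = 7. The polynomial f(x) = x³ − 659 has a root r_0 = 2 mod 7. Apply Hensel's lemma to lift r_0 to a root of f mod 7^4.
r_3 = 1318 (mod 2401)

Hensel: r_{i+1} = r_i − f(r_i)/f′(r_i) mod 7^{i+2}, where f′(x) = 3x². Iterate:
  r_0 = 2 (mod 7)
  r_1 = 44 (mod 49)
  r_2 = 289 (mod 343)
  r_3 = 1318 (mod 2401)
Final: r = 1318 with f(r) ≡ 0 mod 7^4.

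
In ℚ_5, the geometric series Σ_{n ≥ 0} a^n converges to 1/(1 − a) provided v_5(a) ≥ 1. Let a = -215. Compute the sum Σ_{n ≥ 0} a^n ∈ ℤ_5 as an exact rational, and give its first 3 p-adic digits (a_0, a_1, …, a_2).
Σ a^n = 1/(1 − a) = 1/216;  first 3 digits = (1, 2, 0)

v_5(a) = 1 ≥ 1, so the series converges in ℤ_5 to 1/(1 − a) = 1/(1 − (-215)) = 1/216. Expand this rational in ℤ_5: compute digits iteratively via d_i = x_i mod 5, x_{i+1} = (x_i − d_i)/5. The first 3 digits are (1, 2, 0).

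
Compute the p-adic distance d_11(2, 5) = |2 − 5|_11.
d_11(2, 5) = 1

Step 1 — x − y = 2 − 5 = -3. Step 2 — v_11(-3) = 0 (factor: -3 = −(11^0 · 3); the sign does not affect v_p). Step 3 — |x − y|_11 = 11^{0} = 1.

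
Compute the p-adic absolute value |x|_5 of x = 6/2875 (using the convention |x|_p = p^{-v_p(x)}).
|6/2875|_5 = 125

Step 1 — compute v_5(x) by factoring powers of 5 out of the numerator and denominator: v_5(6/2875) = -3. Step 2 — apply |x|_p = p^{-v_p(x)} = 5^{3} = 125.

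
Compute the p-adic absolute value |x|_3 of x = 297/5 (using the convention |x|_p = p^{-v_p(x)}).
|297/5|_3 = 1/27

Step 1 — compute v_3(x) by factoring powers of 3 out of the numerator and denominator: v_3(297/5) = 3. Step 2 — apply |x|_p = p^{-v_p(x)} = 3^{-3} = 1/27.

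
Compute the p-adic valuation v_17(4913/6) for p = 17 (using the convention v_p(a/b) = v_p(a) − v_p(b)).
v_17(4913/6) = 3

Factor powers of 17 from the numerator and denominator of the reduced fraction: 4913 = 17^3 · 1 and 6 = 17^0 · 6. Apply v_p(a/b) = v_p(a) − v_p(b): v_17(4913/6) = 3 − 0 = 3.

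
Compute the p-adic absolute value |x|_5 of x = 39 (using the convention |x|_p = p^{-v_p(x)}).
|39|_5 = 1

Step 1 — compute v_5(x) by factoring powers of 5 out of the numerator and denominator: v_5(39) = 0. Step 2 — apply |x|_p = p^{-v_p(x)} = 5^{0} = 1.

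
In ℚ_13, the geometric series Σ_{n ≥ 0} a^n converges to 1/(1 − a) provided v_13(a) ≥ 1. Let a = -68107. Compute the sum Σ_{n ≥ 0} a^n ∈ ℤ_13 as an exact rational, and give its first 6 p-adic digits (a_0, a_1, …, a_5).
Σ a^n = 1/(1 − a) = 1/68108;  first 6 digits = (1, 0, 0, 8, 10, 12)

v_13(a) = 3 ≥ 1, so the series converges in ℤ_13 to 1/(1 − a) = 1/(1 − (-68107)) = 1/68108. Expand this rational in ℤ_13: compute digits iteratively via d_i = x_i mod 13, x_{i+1} = (x_i − d_i)/13. The first 6 digits are (1, 0, 0, 8, 10, 12).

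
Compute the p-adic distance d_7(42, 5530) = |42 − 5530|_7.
d_7(42, 5530) = 1/343

Step 1 — x − y = 42 − 5530 = -5488. Step 2 — v_7(-5488) = 3 (factor: -5488 = −(7^3 · 16); the sign does not affect v_p). Step 3 — |x − y|_7 = 7^{-3} = 1/343.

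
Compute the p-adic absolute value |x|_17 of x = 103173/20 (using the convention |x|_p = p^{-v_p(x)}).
|103173/20|_17 = 1/4913

Step 1 — compute v_17(x) by factoring powers of 17 out of the numerator and denominator: v_17(103173/20) = 3. Step 2 — apply |x|_p = p^{-v_p(x)} = 17^{-3} = 1/4913.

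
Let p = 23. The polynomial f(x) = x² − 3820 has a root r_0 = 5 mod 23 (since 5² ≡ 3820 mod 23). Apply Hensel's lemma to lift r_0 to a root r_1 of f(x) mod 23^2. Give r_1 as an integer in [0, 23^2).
r_1 = 120 (mod 529)

Hensel's recurrence: r_{i+1} = r_i − f(r_i)·(f′(r_i))^{-1} mod 23^{i+2}, with f′(x) = 2x. Iterate:
  r_0 = 5 (mod 23)
  r_1 = 120 (mod 529)
Final: r_1 = 120, and one checks f(r_1) ≡ 0 mod 23^2.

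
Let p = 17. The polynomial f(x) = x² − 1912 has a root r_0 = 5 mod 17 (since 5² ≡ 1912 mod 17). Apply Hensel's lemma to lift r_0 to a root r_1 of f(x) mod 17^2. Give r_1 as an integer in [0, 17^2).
r_1 = 107 (mod 289)

Hensel's recurrence: r_{i+1} = r_i − f(r_i)·(f′(r_i))^{-1} mod 17^{i+2}, with f′(x) = 2x. Iterate:
  r_0 = 5 (mod 17)
  r_1 = 107 (mod 289)
Final: r_1 = 107, and one checks f(r_1) ≡ 0 mod 17^2.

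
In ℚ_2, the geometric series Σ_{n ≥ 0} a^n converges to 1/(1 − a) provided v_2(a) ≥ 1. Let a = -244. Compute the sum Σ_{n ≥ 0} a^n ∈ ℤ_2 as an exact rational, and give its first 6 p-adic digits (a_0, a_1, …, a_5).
Σ a^n = 1/(1 − a) = 1/245;  first 6 digits = (1, 0, 1, 1, 1, 0)

v_2(a) = 2 ≥ 1, so the series converges in ℤ_2 to 1/(1 − a) = 1/(1 − (-244)) = 1/245. Expand this rational in ℤ_2: compute digits iteratively via d_i = x_i mod 2, x_{i+1} = (x_i − d_i)/2. The first 6 digits are (1, 0, 1, 1, 1, 0).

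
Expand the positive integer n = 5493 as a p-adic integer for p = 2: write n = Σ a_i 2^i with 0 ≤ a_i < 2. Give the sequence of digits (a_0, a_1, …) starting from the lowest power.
(a_0, a_1, …) = (1, 0, 1, 0, 1, 1, 1, 0, 1, 0, 1, 0, 1)

Repeated division by 2 gives the digits low-to-high: 5493 = 1 + 1·2^2 + 1·2^4 + 1·2^5 + 1·2^6 + 1·2^8 + 1·2^10 + 1·2^12. Digit sequence: (1, 0, 1, 0, 1, 1, 1, 0, 1, 0, 1, 0, 1).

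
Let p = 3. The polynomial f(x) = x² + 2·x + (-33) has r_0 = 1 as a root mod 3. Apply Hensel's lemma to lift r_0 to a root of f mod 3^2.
r_1 = 4 (mod 9)

Hensel: r_{i+1} = r_i − f(r_i)·(f′(r_i))^{-1} mod 3^{i+2}, f′(x) = 2x + 2. Iterate:
  r_0 = 1 (mod 3)
  r_1 = 4 (mod 9)
Final: r = 4 satisfies f(r) ≡ 0 mod 3^2.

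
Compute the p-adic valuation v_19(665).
v_19(665) = 1

v_19(n) is the largest exponent k such that 19^k divides n. Factor out: 665 = 19^1 · 35. (Sign doesn't affect v_p.) So v_19(665) = 1.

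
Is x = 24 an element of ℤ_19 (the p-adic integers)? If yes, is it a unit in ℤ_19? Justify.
x ∈ ℤ_19^× (unit); v_19(x) = 0

ℤ_19 = {x ∈ ℚ_19 : v_19(x) ≥ 0} and ℤ_19^× = {x ∈ ℤ_19 : v_19(x) = 0}. Here v_19(24) = v_19(num) − v_19(den) = 0; compare against these criteria.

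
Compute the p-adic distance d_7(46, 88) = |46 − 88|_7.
d_7(46, 88) = 1/7

Step 1 — x − y = 46 − 88 = -42. Step 2 — v_7(-42) = 1 (factor: -42 = −(7^1 · 6); the sign does not affect v_p). Step 3 — |x − y|_7 = 7^{-1} = 1/7.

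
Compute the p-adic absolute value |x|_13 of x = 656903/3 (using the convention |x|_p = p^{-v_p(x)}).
|656903/3|_13 = 1/28561

Step 1 — compute v_13(x) by factoring powers of 13 out of the numerator and denominator: v_13(656903/3) = 4. Step 2 — apply |x|_p = p^{-v_p(x)} = 13^{-4} = 1/28561.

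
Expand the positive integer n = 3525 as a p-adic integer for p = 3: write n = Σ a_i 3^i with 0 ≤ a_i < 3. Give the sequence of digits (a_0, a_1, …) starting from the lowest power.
(a_0, a_1, …) = (0, 2, 1, 1, 1, 2, 1, 1)

Repeated division by 3 gives the digits low-to-high: 3525 = 2·3^1 + 1·3^2 + 1·3^3 + 1·3^4 + 2·3^5 + 1·3^6 + 1·3^7. Digit sequence: (0, 2, 1, 1, 1, 2, 1, 1).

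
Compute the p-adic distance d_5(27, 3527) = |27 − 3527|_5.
d_5(27, 3527) = 1/125

Step 1 — x − y = 27 − 3527 = -3500. Step 2 — v_5(-3500) = 3 (factor: -3500 = −(5^3 · 28); the sign does not affect v_p). Step 3 — |x − y|_5 = 5^{-3} = 1/125.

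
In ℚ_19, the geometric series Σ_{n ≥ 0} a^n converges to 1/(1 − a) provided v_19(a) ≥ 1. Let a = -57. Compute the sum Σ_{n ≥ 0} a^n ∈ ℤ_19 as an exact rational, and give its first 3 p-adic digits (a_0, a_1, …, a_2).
Σ a^n = 1/(1 − a) = 1/58;  first 3 digits = (1, 16, 8)

v_19(a) = 1 ≥ 1, so the series converges in ℤ_19 to 1/(1 − a) = 1/(1 − (-57)) = 1/58. Expand this rational in ℤ_19: compute digits iteratively via d_i = x_i mod 19, x_{i+1} = (x_i − d_i)/19. The first 3 digits are (1, 16, 8).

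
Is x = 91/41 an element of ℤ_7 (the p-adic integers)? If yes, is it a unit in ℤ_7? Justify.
x ∈ ℤ_7 but not a unit; v_7(x) = 1 > 0

ℤ_7 = {x ∈ ℚ_7 : v_7(x) ≥ 0} and ℤ_7^× = {x ∈ ℤ_7 : v_7(x) = 0}. Here v_7(91/41) = v_7(num) − v_7(den) = 1; compare against these criteria.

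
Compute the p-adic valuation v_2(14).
v_2(14) = 1

v_2(n) is the largest exponent k such that 2^k divides n. Factor out: 14 = 2^1 · 7. (Sign doesn't affect v_p.) So v_2(14) = 1.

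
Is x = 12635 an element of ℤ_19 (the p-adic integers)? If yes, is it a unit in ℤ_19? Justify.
x ∈ ℤ_19 but not a unit; v_19(x) = 2 > 0

ℤ_19 = {x ∈ ℚ_19 : v_19(x) ≥ 0} and ℤ_19^× = {x ∈ ℤ_19 : v_19(x) = 0}. Here v_19(12635) = v_19(num) − v_19(den) = 2; compare against these criteria.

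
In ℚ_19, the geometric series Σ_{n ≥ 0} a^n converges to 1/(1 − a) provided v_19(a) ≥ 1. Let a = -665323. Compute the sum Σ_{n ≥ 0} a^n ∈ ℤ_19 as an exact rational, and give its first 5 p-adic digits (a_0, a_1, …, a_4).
Σ a^n = 1/(1 − a) = 1/665324;  first 5 digits = (1, 0, 0, 17, 13)

v_19(a) = 3 ≥ 1, so the series converges in ℤ_19 to 1/(1 − a) = 1/(1 − (-665323)) = 1/665324. Expand this rational in ℤ_19: compute digits iteratively via d_i = x_i mod 19, x_{i+1} = (x_i − d_i)/19. The first 5 digits are (1, 0, 0, 17, 13).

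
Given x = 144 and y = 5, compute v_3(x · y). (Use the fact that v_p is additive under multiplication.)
v_3(720) = 2

v_p(x) = 2 (factor: 144 = 3^2 · 16); v_p(y) = 0 (factor: 5 = 3^0 · 5). Additivity: v_p(xy) = v_p(x) + v_p(y) = 2 + 0 = 2. (Direct check: xy = 720 = 3^2 · (80).)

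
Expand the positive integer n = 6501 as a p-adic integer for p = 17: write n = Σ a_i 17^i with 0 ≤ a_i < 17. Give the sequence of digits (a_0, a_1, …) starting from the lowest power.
(a_0, a_1, …) = (7, 8, 5, 1)

Repeated division by 17 gives the digits low-to-high: 6501 = 7 + 8·17^1 + 5·17^2 + 1·17^3. Digit sequence: (7, 8, 5, 1).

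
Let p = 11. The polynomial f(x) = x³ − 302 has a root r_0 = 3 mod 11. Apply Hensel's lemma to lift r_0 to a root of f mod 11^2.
r_1 = 58 (mod 121)

Hensel: r_{i+1} = r_i − f(r_i)/f′(r_i) mod 11^{i+2}, where f′(x) = 3x². Iterate:
  r_0 = 3 (mod 11)
  r_1 = 58 (mod 121)
Final: r = 58 with f(r) ≡ 0 mod 11^2.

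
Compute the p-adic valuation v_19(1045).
v_19(1045) = 1

v_19(n) is the largest exponent k such that 19^k divides n. Factor out: 1045 = 19^1 · 55. (Sign doesn't affect v_p.) So v_19(1045) = 1.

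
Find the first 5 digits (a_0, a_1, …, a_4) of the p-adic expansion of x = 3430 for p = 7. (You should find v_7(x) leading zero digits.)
(a_0, …, a_4) = (0, 0, 0, 3, 1)

v_7(3430) = 3, so a_0 = ... = a_2 = 0. Factor out: x = 7^3 · u with u = 10 a unit in ℤ_7. Expand u iteratively via a_{v+i} = u_i mod 7, u_{i+1} = (u_i − a_{v+i})/7:
  u_0 = 10;  a_3 = 3;  u_1 = (u_0 − 3)/7 = 1
  u_1 = 1;  a_4 = 1;  u_2 = (u_1 − 1)/7 = 0
Digits: (0, 0, 0, 3, 1).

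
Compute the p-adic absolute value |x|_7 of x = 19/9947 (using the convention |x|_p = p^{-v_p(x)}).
|19/9947|_7 = 343

Step 1 — compute v_7(x) by factoring powers of 7 out of the numerator and denominator: v_7(19/9947) = -3. Step 2 — apply |x|_p = p^{-v_p(x)} = 7^{3} = 343.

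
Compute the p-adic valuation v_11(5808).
v_11(5808) = 2

v_11(n) is the largest exponent k such that 11^k divides n. Factor out: 5808 = 11^2 · 48. (Sign doesn't affect v_p.) So v_11(5808) = 2.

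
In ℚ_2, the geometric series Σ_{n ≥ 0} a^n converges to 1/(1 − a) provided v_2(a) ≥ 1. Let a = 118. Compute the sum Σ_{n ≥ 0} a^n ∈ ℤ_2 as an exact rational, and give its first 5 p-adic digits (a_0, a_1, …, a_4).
Σ a^n = 1/(1 − a) = -1/117;  first 5 digits = (1, 1, 0, 0, 0)

v_2(a) = 1 ≥ 1, so the series converges in ℤ_2 to 1/(1 − a) = 1/(1 − 118) = -1/117. Expand this rational in ℤ_2: compute digits iteratively via d_i = x_i mod 2, x_{i+1} = (x_i − d_i)/2. The first 5 digits are (1, 1, 0, 0, 0).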